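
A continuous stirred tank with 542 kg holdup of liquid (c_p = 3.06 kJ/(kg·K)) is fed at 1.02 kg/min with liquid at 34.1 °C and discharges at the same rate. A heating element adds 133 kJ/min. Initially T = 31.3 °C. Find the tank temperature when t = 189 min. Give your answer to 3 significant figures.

44.9 °C

M c_p dT/dt = ṁ c_p (T_in − T) + Q̇.
τ = M/ṁ = 531.37 min; T_ss = T_in + Q̇/(ṁ c_p) = 34.1 + 133/(1.02·3.06) = 76.712 °C.
T approaches T_ss exponentially: T(t) = T_ss + (T₀ − T_ss) e^(−t/τ).
T(189) = 76.712 + (-45.412)·e^(−189/531.37) = 76.712 + (-45.412)·0.70069 = 44.892 °C.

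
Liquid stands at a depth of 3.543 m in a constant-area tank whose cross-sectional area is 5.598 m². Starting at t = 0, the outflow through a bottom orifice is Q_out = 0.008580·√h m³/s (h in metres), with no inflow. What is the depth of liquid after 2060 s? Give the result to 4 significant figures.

Mass balance (ρ constant): A dh/dt = −0.008580 √h.
This is separable: 2 d(√h)/dt = −0.008580/A, so √h = √h₀ − (0.008580/(2A)) t.
√h = √3.543 − 0.008580·2060/(2·5.598) = 1.88229 − 1.57867 = 0.303615.
h = 0.303615² = 0.0921820 m.

0.09218 m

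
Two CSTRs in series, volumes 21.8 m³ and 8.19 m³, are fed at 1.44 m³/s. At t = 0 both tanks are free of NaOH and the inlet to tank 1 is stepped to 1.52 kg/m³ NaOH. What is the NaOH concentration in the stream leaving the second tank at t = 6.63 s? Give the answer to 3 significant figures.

0.234 kg/m³

Time constants: τᵢ = Vᵢ/Q for each well-mixed tank.
τ₁ = 21.8/1.44 = 15.139 s; τ₂ = 8.19/1.44 = 5.6875 s.
Solving the cascade with C₁(0)=C₂(0)=0 gives C₂(t) = C_in[1 − (τ₁ e^(−t/τ₁) − τ₂ e^(−t/τ₂))/(τ₁ − τ₂)].
At t = 6.63: e^(−t/τ₁) = 0.64536, e^(−t/τ₂) = 0.31170.
C₂ = 1.52·[1 − (15.139·0.64536 − 5.6875·0.31170)/(9.4514)] = 1.52·0.15385 = 0.23386 kg/m³.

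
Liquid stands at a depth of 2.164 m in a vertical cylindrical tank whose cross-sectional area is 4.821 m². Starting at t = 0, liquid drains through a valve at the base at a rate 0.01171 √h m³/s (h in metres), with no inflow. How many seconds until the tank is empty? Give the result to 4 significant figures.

1211 s

Unsteady balance on liquid volume: A dh/dt = −0.01171 √h.
∫ h^(−1/2) dh = −(0.01171/A) ∫ dt, giving 2√h = 2√h₀ − (0.01171/A) t.
Set h = 0: 2√h₀ = (0.01171/A) t_empty ⇒ t_empty = 2A√h₀/0.01171.
t_empty = 2·4.821·√2.164/0.01171 = 9.64200·1.47105/0.01171 = 1211.26 s.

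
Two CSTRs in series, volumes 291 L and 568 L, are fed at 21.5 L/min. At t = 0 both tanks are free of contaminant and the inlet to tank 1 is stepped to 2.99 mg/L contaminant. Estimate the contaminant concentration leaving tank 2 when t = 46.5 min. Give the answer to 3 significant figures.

Time constants: τᵢ = Vᵢ/Q for each well-mixed tank.
τ₁ = 291/21.5 = 13.535 min; τ₂ = 568/21.5 = 26.419 min.
Tank 1: C₁ = C_in(1 − e^(−t/τ₁)). Tank 2 (τ₁ ≠ τ₂): C₂ = C_in[1 − (τ₁ e^(−t/τ₁) − τ₂ e^(−t/τ₂))/(τ₁ − τ₂)].
At t = 46.5: e^(−t/τ₁) = 0.032207, e^(−t/τ₂) = 0.17202.
C₂ = 2.99·[1 − (13.535·0.032207 − 26.419·0.17202)/(-12.884)] = 2.99·0.68109 = 2.0365 mg/L.

2.04 mg/L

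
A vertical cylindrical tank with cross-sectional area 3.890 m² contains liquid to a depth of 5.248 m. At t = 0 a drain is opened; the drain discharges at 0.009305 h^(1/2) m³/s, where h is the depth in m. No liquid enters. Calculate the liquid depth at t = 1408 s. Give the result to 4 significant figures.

Volume balance on the tank: A dh/dt = −0.009305 √h.
Separate and integrate: 2(√h − √h₀) = −(0.009305/A) t.
√h = √5.248 − 0.009305·1408/(2·3.890) = 2.29085 − 1.68399 = 0.606862.
h = 0.606862² = 0.368281 m.

0.3683 m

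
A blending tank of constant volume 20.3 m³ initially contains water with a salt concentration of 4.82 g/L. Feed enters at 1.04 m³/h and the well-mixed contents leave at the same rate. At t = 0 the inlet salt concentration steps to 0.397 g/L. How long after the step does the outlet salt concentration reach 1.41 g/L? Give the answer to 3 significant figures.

Transient balance on the dissolved component: V dC/dt = Q(C_in − C), so τ = V/Q = 19.519 h.
C(t) = C_in + (C₀ − C_in) e^(−t/τ). Set C = 1.41 and solve for t:
e^(−t/τ) = (C − C_in)/(C₀ − C_in) = (1.41 − 0.397)/(4.82 − 0.397) = 0.22903
t = −τ ln(…) = 19.519 × 1.4739 = 28.769 h.

28.8 h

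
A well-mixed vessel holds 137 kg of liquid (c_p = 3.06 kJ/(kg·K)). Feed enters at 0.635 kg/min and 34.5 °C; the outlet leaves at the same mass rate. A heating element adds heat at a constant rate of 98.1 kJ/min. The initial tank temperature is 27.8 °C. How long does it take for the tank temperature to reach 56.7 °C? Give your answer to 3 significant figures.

M c_p dT/dt = ṁ c_p (T_in − T) + Q̇.
τ = M/ṁ = 215.75 min; T_ss = T_in + Q̇/(ṁ c_p) = 84.986 °C.
T(t) = T_ss + (T₀ − T_ss) e^(−t/τ). Set T = 56.7:
e^(−t/τ) = (56.7 − 84.986)/(27.8 − 84.986) = 0.49463
t = −215.75 · ln(0.49463) = 151.87 min.

152 min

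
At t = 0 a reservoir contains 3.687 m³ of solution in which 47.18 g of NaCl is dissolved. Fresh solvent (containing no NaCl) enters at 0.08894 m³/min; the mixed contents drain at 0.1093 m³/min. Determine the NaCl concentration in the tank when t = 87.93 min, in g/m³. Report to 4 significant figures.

0.7016 g/m³

Total volume: dV/dt = Q_in − Q_out = -0.0203600 m³/min, so V(t) = 3.687 − 0.0203600 t and V(87.93) = 1.89675 m³.
Solute balance: dm/dt = 0 − Q_out C = −Q_out m/V(t).
Separate: dm/m = −Q_out dt/V(t) ⇒ ln(m/m₀) = −(Q_out/(Q_in−Q_out)) ln(V/V₀).
m = m₀ (V₀/V)^(Q_out/(Q_in−Q_out)) = 47.18 × (3.687/1.89675)^(-5.36837) = 1.33077 g.
C = m/V = 1.33077/1.89675 = 0.701606 g/m³.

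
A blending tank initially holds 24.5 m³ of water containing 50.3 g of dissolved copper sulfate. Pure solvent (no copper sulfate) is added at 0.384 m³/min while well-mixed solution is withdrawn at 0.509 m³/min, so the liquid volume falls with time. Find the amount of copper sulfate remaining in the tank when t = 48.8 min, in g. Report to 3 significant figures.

15.7 g

Total volume: dV/dt = Q_in − Q_out = -0.12500 m³/min, so V(t) = 24.5 − 0.12500 t and V(48.8) = 18.400 m³.
Species balance (pure solvent in): dm/dt = −Q_out · m/V(t).
Separate: dm/m = −Q_out dt/V(t) ⇒ ln(m/m₀) = −(Q_out/(Q_in−Q_out)) ln(V/V₀).
m = m₀ (V₀/V)^(Q_out/(Q_in−Q_out)) = 50.3 × (24.5/18.400)^(-4.0720) = 15.676 g.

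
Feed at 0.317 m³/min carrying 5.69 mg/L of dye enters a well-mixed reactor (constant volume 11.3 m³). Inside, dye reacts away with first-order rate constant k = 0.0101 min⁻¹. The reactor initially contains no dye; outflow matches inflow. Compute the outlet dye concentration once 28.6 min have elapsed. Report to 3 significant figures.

2.78 mg/L

Accumulation = in − out − consumed: V dC/dt = Q C_in − Q C − k V C.
This is linear with rate a = Q/V + k = 0.038153 min⁻¹.
C_ss = Q C_in/(Q + kV) = 4.1837 mg/L; C(t) = C_ss + (C₀ − C_ss) e^(−a t).
C(28.6) = 4.1837 + (-4.1837)·e^(−0.038153·28.6) = 4.1837 + (-4.1837)·0.33582 = 2.7787 mg/L.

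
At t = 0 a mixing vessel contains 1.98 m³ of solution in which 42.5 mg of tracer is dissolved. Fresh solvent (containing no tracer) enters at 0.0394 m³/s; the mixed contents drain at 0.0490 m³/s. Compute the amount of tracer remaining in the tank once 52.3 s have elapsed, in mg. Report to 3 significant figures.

Let m(t) be the amount of tracer. Volume: V(t) = V₀ + (Q_in − Q_out) t = 1.98 − 0.0096000 t; V(52.3) = 1.4779 m³.
Species balance (pure solvent in): dm/dt = −Q_out · m/V(t).
Separate: dm/m = −Q_out dt/V(t) ⇒ ln(m/m₀) = −(Q_out/(Q_in−Q_out)) ln(V/V₀).
m = m₀ (V₀/V)^(Q_out/(Q_in−Q_out)) = 42.5 × (1.98/1.4779)^(-5.1042) = 9.5518 mg.

9.55 mg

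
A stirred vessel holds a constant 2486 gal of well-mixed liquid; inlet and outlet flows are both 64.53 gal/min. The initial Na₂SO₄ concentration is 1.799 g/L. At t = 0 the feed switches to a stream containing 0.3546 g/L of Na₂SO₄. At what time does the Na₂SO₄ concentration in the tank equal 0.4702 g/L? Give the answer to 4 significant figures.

Species balance: V dC/dt = Q(C_in − C) ⇒ τ = V/Q = 38.5247 min.
C(t) = C_in + (C₀ − C_in) e^(−t/τ). Set C = 0.4702 and solve for t:
e^(−t/τ) = (C − C_in)/(C₀ − C_in) = (0.4702 − 0.3546)/(1.799 − 0.3546) = 0.0800332
t = −τ ln(…) = 38.5247 × 2.52531 = 97.2870 min.

97.29 min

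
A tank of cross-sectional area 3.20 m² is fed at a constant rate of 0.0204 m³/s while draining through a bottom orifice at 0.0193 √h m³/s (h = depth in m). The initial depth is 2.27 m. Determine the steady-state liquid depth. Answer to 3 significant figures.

Level balance: A dh/dt = 0.0204 − 0.0193 √h. Setting dh/dt = 0:
Q_in = 0.0193 √h_ss ⇒ √h_ss = 0.0204/0.0193 = 1.0570.
h_ss = 1.0570² = 1.1172 m. (Since h₀ = 2.27 m > h_ss, the level will fall toward this value.)

1.12 m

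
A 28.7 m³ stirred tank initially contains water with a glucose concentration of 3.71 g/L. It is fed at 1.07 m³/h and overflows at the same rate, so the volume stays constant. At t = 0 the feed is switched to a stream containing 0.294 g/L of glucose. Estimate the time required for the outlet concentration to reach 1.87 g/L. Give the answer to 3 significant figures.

20.7 h

Species balance: V dC/dt = Q(C_in − C) ⇒ τ = V/Q = 26.822 h.
C(t) = C_in + (C₀ − C_in) e^(−t/τ). Set C = 1.87 and solve for t:
e^(−t/τ) = (C − C_in)/(C₀ − C_in) = (1.87 − 0.294)/(3.71 − 0.294) = 0.46136
t = −τ ln(…) = 26.822 × 0.77358 = 20.749 h.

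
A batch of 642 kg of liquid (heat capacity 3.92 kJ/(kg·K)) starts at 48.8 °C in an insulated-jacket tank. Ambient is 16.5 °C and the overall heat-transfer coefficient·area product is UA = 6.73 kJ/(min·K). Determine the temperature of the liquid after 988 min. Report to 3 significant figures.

18.8 °C

M c_p dT/dt = −UA(T − T_amb).
dT/dt = (T_ss − T)/τ with T_ss = T_amb = 16.500 °C, τ = M c_p/UA = 642·3.92/6.73 = 373.94 min.
Solution: T(t) = T_ss + (T₀ − T_ss) e^(−t/τ).
T(988) = 16.500 + (32.300)·0.071211 = 18.800 °C.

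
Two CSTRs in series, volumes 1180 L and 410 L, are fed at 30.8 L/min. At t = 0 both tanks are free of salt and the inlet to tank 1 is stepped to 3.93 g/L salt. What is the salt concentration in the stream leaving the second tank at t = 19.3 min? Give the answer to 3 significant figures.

0.782 g/L

Time constants: τᵢ = Vᵢ/Q for each well-mixed tank.
τ₁ = 1180/30.8 = 38.312 min; τ₂ = 410/30.8 = 13.312 min.
Solving the cascade with C₁(0)=C₂(0)=0 gives C₂(t) = C_in[1 − (τ₁ e^(−t/τ₁) − τ₂ e^(−t/τ₂))/(τ₁ − τ₂)].
At t = 19.3: e^(−t/τ₁) = 0.60425, e^(−t/τ₂) = 0.23460.
C₂ = 3.93·[1 − (38.312·0.60425 − 13.312·0.23460)/(25.000)] = 3.93·0.19892 = 0.78176 g/L.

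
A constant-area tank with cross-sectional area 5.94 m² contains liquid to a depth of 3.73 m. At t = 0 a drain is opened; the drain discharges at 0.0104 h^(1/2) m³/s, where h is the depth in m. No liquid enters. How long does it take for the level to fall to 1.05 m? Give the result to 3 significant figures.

With no inflow, A dh/dt = −0.0104 √h.
This is separable: 2 d(√h)/dt = −0.0104/A, so √h = √h₀ − (0.0104/(2A)) t.
t = 2A(√h₀ − √h)/0.0104 = 2·5.94·(√3.73 − √1.05)/0.0104
  = 11.880 × (1.9313 − 1.0247) / 0.0104 = 1035.6 s.

1040 s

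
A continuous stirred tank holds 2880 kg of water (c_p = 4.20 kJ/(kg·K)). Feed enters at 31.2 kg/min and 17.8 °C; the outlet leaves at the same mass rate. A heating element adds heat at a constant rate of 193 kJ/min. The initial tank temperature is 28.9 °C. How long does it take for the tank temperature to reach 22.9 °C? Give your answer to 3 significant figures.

90.1 min

M c_p dT/dt = ṁ c_p (T_in − T) + Q̇.
τ = M/ṁ = 92.308 min; T_ss = T_in + Q̇/(ṁ c_p) = 19.273 °C.
T(t) = T_ss + (T₀ − T_ss) e^(−t/τ). Set T = 22.9:
e^(−t/τ) = (22.9 − 19.273)/(28.9 − 19.273) = 0.37676
t = −92.308 · ln(0.37676) = 90.105 min.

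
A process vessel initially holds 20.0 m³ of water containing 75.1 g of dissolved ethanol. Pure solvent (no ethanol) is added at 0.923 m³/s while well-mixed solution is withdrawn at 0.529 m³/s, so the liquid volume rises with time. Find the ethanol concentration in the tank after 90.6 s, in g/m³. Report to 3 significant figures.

0.341 g/m³

Total volume: dV/dt = Q_in − Q_out = 0.39400 m³/s, so V(t) = 20.0 + 0.39400 t and V(90.6) = 55.696 m³.
Species balance (pure solvent in): dm/dt = −Q_out · m/V(t).
Separate: dm/m = −Q_out dt/V(t) ⇒ ln(m/m₀) = −(Q_out/(Q_in−Q_out)) ln(V/V₀).
m = m₀ (V₀/V)^(Q_out/(Q_in−Q_out)) = 75.1 × (20.0/55.696)^(1.3426) = 18.986 g.
C = m/V = 18.986/55.696 = 0.34089 g/m³.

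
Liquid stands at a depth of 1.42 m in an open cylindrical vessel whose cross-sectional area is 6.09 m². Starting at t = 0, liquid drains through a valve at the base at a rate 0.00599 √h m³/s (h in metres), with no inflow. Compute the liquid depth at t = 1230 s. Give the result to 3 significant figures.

0.344 m

A dh/dt = −Q_out = −0.00599 √h.
This is separable: 2 d(√h)/dt = −0.00599/A, so √h = √h₀ − (0.00599/(2A)) t.
√h = √1.42 − 0.00599·1230/(2·6.09) = 1.1916 − 0.60490 = 0.58674.
h = 0.58674² = 0.34426 m.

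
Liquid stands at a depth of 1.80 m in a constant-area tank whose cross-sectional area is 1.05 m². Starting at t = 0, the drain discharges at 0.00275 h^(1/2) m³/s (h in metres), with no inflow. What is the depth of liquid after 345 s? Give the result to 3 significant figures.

A dh/dt = −Q_out = −0.00275 √h.
Separate and integrate: 2(√h − √h₀) = −(0.00275/A) t.
√h = √1.80 − 0.00275·345/(2·1.05) = 1.3416 − 0.45179 = 0.88986.
h = 0.88986² = 0.79184 m.

0.792 m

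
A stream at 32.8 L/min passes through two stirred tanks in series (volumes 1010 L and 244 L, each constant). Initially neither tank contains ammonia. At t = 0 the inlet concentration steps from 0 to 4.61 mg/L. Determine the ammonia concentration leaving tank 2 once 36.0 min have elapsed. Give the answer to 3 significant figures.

2.73 mg/L

Time constants: τᵢ = Vᵢ/Q for each well-mixed tank.
τ₁ = 1010/32.8 = 30.793 min; τ₂ = 244/32.8 = 7.4390 min.
Tank 1: C₁ = C_in(1 − e^(−t/τ₁)). Tank 2 (τ₁ ≠ τ₂): C₂ = C_in[1 − (τ₁ e^(−t/τ₁) − τ₂ e^(−t/τ₂))/(τ₁ − τ₂)].
At t = 36.0: e^(−t/τ₁) = 0.31064, e^(−t/τ₂) = 0.0079122.
C₂ = 4.61·[1 − (30.793·0.31064 − 7.4390·0.0079122)/(23.354)] = 4.61·0.59292 = 2.7334 mg/L.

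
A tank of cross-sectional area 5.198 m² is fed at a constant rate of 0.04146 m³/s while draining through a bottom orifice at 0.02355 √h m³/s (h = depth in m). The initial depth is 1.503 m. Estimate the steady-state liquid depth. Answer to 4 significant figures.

3.099 m

Unsteady balance on liquid volume: A dh/dt = Q_in − 0.02355 √h. At steady state dh/dt = 0:
Q_in = 0.02355 √h_ss ⇒ √h_ss = 0.04146/0.02355 = 1.76051.
h_ss = 1.76051² = 3.09939 m. (Since h₀ = 1.503 m < h_ss, the level will rise toward this value.)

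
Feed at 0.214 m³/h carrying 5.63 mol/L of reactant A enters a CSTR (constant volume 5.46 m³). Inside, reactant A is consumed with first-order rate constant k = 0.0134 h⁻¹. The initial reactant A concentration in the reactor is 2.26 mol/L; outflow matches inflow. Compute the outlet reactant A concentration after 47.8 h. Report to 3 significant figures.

Accumulation = in − out − consumed: V dC/dt = Q C_in − Q C − k V C.
This is linear with rate a = Q/V + k = 0.052594 h⁻¹.
C_ss = Q C_in/(Q + kV) = 4.1956 mol/L; C(t) = C_ss + (C₀ − C_ss) e^(−a t).
C(47.8) = 4.1956 + (-1.9356)·e^(−0.052594·47.8) = 4.1956 + (-1.9356)·0.080944 = 4.0389 mol/L.

4.04 mol/L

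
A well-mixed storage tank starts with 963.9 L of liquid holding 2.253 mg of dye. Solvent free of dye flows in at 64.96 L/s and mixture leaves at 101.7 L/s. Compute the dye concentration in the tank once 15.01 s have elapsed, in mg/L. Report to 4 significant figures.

0.0005210 mg/L

Total volume: dV/dt = Q_in − Q_out = -36.7400 L/s, so V(t) = 963.9 − 36.7400 t and V(15.01) = 412.433 L.
Solute balance: dm/dt = 0 − Q_out C = −Q_out m/V(t).
dm/m = −Q_out dt/(V₀ − 36.7400 t); integrating gives ln(m/m₀) = −(Q_out/(Q_in−Q_out)) ln(V/V₀).
m = m₀ (V₀/V)^(Q_out/(Q_in−Q_out)) = 2.253 × (963.9/412.433)^(-2.76810) = 0.214892 mg.
C = m/V = 0.214892/412.433 = 0.000521036 mg/L.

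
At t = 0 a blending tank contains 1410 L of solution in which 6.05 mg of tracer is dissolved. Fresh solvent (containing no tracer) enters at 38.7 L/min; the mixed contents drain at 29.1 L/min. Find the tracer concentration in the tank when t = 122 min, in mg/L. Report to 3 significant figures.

0.000375 mg/L

Total volume: dV/dt = Q_in − Q_out = 9.6000 L/min, so V(t) = 1410 + 9.6000 t and V(122) = 2581.2 L.
Species balance (pure solvent in): dm/dt = −Q_out · m/V(t).
dm/m = −Q_out dt/(V₀ + 9.6000 t); integrating gives ln(m/m₀) = −(Q_out/(Q_in−Q_out)) ln(V/V₀).
m = m₀ (V₀/V)^(Q_out/(Q_in−Q_out)) = 6.05 × (1410/2581.2)^(3.0312) = 0.96770 mg.
C = m/V = 0.96770/2581.2 = 0.00037490 mg/L.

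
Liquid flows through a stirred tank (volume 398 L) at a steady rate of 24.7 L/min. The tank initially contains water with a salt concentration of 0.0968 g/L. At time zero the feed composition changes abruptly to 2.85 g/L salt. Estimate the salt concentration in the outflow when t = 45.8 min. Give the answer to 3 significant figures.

Mass balance on the solute (V constant): V dC/dt = Q(C_in − C).
So dC/dt = (C_in − C)/τ with τ = V/Q = 398/24.7 = 16.113 min.
C approaches C_in exponentially: C(t) = C_in + (C₀ − C_in) e^(−t/τ).
C(45.8) = 2.85 + (0.0968 − 2.85)·e^(−45.8/16.113) = 2.85 + (-2.7532)·0.058288 = 2.6895 g/L.

2.69 g/L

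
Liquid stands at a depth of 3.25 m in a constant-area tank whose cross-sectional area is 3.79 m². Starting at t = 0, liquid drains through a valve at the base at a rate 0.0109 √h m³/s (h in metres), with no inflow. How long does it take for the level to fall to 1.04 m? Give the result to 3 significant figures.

With no inflow, A dh/dt = −0.0109 √h.
Separate and integrate: 2(√h − √h₀) = −(0.0109/A) t.
t = 2A(√h₀ − √h)/0.0109 = 2·3.79·(√3.25 − √1.04)/0.0109
  = 7.5800 × (1.8028 − 1.0198) / 0.0109 = 544.49 s.

544 s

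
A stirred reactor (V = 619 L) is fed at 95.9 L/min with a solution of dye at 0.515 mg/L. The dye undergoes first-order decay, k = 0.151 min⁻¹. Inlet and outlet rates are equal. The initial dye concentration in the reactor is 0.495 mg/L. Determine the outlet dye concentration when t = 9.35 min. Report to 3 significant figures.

Species balance: V dC/dt = Q C_in − Q C − k V C.
This is linear with rate a = Q/V + k = 0.30593 min⁻¹.
C_ss = Q C_in/(Q + kV) = 0.26081 mg/L; C(t) = C_ss + (C₀ − C_ss) e^(−a t).
C(9.35) = 0.26081 + (0.23419)·e^(−0.30593·9.35) = 0.26081 + (0.23419)·0.057245 = 0.27421 mg/L.

0.274 mg/L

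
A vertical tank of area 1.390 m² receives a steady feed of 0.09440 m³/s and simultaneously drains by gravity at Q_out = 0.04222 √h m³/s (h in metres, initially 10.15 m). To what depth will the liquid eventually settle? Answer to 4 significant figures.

Accumulation of liquid (constant cross-section A): A dh/dt = Q_in − 0.04222 √h. At steady state dh/dt = 0:
Q_in = 0.04222 √h_ss ⇒ √h_ss = 0.09440/0.04222 = 2.23591.
h_ss = 2.23591² = 4.99928 m. (Since h₀ = 10.15 m > h_ss, the level will fall toward this value.)

4.999 m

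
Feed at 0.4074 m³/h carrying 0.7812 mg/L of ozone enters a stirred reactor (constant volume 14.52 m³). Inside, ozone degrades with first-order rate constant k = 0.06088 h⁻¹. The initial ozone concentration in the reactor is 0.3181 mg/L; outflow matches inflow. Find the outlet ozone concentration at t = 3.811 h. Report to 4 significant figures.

0.2975 mg/L

V dC/dt = Q(C_in − C) − k V C.
dC/dt = (Q/V) C_in − (Q/V + k) C; effective rate a = Q/V + k = 0.0280579 + 0.06088 = 0.0889379 h⁻¹.
C_ss = Q C_in/(Q + kV) = 0.246451 mg/L; C(t) = C_ss + (C₀ − C_ss) e^(−a t).
C(3.811) = 0.246451 + (0.0716493)·e^(−0.0889379·3.811) = 0.246451 + (0.0716493)·0.712524 = 0.297503 mg/L.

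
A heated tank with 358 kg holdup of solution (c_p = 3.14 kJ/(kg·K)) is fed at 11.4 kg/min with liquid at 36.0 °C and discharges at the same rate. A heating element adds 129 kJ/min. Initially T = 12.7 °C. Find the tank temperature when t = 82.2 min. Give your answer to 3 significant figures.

37.6 °C

M c_p dT/dt = ṁ c_p (T_in − T) + Q̇.
Rearrange: dT/dt = (T_ss − T)/τ with τ = M/ṁ = 31.404 min and T_ss = T_in + Q̇/(ṁ c_p) = 39.604 °C.
Integrating: T(t) = T_ss + (T₀ − T_ss) e^(−t/τ).
T(82.2) = 39.604 + (-26.904)·e^(−82.2/31.404) = 39.604 + (-26.904)·0.072982 = 37.640 °C.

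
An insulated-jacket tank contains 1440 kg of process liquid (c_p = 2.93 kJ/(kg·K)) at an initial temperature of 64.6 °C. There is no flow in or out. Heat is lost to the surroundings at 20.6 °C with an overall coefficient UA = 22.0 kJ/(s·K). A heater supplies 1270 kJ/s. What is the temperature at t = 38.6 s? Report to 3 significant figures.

Lumped-capacitance energy balance: M c_p dT/dt = UA(T_amb − T) + Q̇.
dT/dt = (T_ss − T)/τ with T_ss = T_amb + Q̇/UA = 20.6 + 1270/22.0 = 78.327 °C, τ = M c_p/UA = 1440·2.93/22.0 = 191.78 s.
This is linear first-order; T(t) = T_ss + (T₀ − T_ss) e^(−t/τ).
T(38.6) = 78.327 + (-13.727)·0.81769 = 67.103 °C.

67.1 °C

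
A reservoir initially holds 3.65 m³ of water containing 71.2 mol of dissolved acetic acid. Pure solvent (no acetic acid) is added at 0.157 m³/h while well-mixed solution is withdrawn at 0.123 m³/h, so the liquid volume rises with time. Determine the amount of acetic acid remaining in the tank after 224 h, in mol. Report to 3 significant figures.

Let m(t) be the amount of acetic acid. Volume: V(t) = V₀ + (Q_in − Q_out) t = 3.65 + 0.034000 t; V(224) = 11.266 m³.
No acetic acid enters, so dm/dt = −Q_out · (m/V).
dm/m = −Q_out dt/(V₀ + 0.034000 t); integrating gives ln(m/m₀) = −(Q_out/(Q_in−Q_out)) ln(V/V₀).
m = m₀ (V₀/V)^(Q_out/(Q_in−Q_out)) = 71.2 × (3.65/11.266)^(3.6176) = 1.2071 mol.

1.21 mol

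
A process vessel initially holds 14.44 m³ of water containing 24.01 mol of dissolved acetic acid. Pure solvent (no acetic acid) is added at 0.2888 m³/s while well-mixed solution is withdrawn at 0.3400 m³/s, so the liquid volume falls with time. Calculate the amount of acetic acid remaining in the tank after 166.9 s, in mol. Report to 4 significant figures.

Let m(t) be the amount of acetic acid. Volume: V(t) = V₀ + (Q_in − Q_out) t = 14.44 − 0.0512000 t; V(166.9) = 5.89472 m³.
Solute balance: dm/dt = 0 − Q_out C = −Q_out m/V(t).
Separate: dm/m = −Q_out dt/V(t) ⇒ ln(m/m₀) = −(Q_out/(Q_in−Q_out)) ln(V/V₀).
m = m₀ (V₀/V)^(Q_out/(Q_in−Q_out)) = 24.01 × (14.44/5.89472)^(-6.64062) = 0.0625890 mol.

0.06259 mol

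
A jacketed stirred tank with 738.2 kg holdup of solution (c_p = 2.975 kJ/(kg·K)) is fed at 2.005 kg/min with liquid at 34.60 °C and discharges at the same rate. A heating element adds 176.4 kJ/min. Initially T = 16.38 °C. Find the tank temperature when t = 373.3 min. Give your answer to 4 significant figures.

46.83 °C

First-law balance (no shaft work): M c_p dT/dt = ṁ c_p (T_in − T) + 176.4.
τ = M/ṁ = 368.180 min; T_ss = T_in + Q̇/(ṁ c_p) = 34.60 + 176.4/(2.005·2.975) = 64.1731 °C.
Solution: T(t) = T_ss + (T₀ − T_ss) e^(−t/τ).
T(373.3) = 64.1731 + (-47.7931)·e^(−373.3/368.180) = 64.1731 + (-47.7931)·0.362799 = 46.8338 °C.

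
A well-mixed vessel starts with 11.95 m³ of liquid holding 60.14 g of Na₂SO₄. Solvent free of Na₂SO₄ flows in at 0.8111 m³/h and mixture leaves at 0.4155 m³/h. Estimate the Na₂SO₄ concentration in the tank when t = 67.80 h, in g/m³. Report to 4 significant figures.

Total volume: dV/dt = Q_in − Q_out = 0.395600 m³/h, so V(t) = 11.95 + 0.395600 t and V(67.80) = 38.7717 m³.
No Na₂SO₄ enters, so dm/dt = −Q_out · (m/V).
Separate: dm/m = −Q_out dt/V(t) ⇒ ln(m/m₀) = −(Q_out/(Q_in−Q_out)) ln(V/V₀).
m = m₀ (V₀/V)^(Q_out/(Q_in−Q_out)) = 60.14 × (11.95/38.7717)^(1.05030) = 17.4705 g.
C = m/V = 17.4705/38.7717 = 0.450598 g/m³.

0.4506 g/m³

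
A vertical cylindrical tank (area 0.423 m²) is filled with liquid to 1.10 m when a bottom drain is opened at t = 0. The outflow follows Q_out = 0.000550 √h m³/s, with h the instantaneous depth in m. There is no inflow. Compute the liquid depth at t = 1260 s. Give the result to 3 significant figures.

0.0527 m

Volume balance on the tank: A dh/dt = −0.000550 √h.
Separate and integrate: 2(√h − √h₀) = −(0.000550/A) t.
√h = √1.10 − 0.000550·1260/(2·0.423) = 1.0488 − 0.81915 = 0.22966.
h = 0.22966² = 0.052744 m.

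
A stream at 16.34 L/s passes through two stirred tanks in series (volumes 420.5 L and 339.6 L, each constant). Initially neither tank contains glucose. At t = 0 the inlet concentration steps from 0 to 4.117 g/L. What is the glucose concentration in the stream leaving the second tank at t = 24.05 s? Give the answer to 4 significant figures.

Each tank obeys Vᵢ dCᵢ/dt = Q(Cᵢ₋₁ − Cᵢ), so τᵢ = Vᵢ/Q.
τ₁ = 420.5/16.34 = 25.7344 s; τ₂ = 339.6/16.34 = 20.7834 s.
Tank 1: C₁ = C_in(1 − e^(−t/τ₁)). Tank 2 (τ₁ ≠ τ₂): C₂ = C_in[1 − (τ₁ e^(−t/τ₁) − τ₂ e^(−t/τ₂))/(τ₁ − τ₂)].
At t = 24.05: e^(−t/τ₁) = 0.392764, e^(−t/τ₂) = 0.314373.
C₂ = 4.117·[1 − (25.7344·0.392764 − 20.7834·0.314373)/(4.95104)] = 4.117·0.278168 = 1.14522 g/L.

1.145 g/L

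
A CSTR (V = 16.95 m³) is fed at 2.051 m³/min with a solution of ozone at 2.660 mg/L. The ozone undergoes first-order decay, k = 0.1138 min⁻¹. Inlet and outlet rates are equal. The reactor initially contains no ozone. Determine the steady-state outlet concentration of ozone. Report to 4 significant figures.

1.371 mg/L

Accumulation = in − out − consumed: V dC/dt = Q C_in − Q C − k V C.
Steady state (dC/dt = 0): C_ss = Q C_in/(Q + kV) = C_in/(1 + kV/Q).
C_ss = 2.051·2.660/(2.051 + 0.1138·16.95) = 5.45566/3.97991 = 1.37080 mg/L.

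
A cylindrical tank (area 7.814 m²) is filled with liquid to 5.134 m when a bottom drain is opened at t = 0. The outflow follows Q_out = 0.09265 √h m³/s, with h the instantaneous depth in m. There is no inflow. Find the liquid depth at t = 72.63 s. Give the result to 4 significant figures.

3.368 m

With no inflow, A dh/dt = −0.09265 √h.
This is separable: 2 d(√h)/dt = −0.09265/A, so √h = √h₀ − (0.09265/(2A)) t.
√h = √5.134 − 0.09265·72.63/(2·7.814) = 2.26583 − 0.430584 = 1.83525.
h = 1.83525² = 3.36814 m.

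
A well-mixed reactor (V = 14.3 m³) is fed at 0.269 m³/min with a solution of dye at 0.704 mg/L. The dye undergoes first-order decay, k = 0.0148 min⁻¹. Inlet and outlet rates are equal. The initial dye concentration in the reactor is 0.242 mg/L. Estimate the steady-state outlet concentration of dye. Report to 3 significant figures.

0.394 mg/L

Accumulation = in − out − consumed: V dC/dt = Q C_in − Q C − k V C.
At steady state: 0 = Q C_in − (Q + kV) C_ss, so C_ss = Q C_in/(Q + kV).
C_ss = 0.269·0.704/(0.269 + 0.0148·14.3) = 0.18938/0.48064 = 0.39401 mg/L.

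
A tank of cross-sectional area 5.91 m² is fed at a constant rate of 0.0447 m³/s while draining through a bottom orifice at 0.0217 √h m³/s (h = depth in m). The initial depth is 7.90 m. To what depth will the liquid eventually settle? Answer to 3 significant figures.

Volume balance on the tank: A dh/dt = Q_in − 0.0217 √h. At steady state dh/dt = 0:
Q_in = 0.0217 √h_ss ⇒ √h_ss = 0.0447/0.0217 = 2.0599.
h_ss = 2.0599² = 4.2432 m. (Since h₀ = 7.90 m > h_ss, the level will fall toward this value.)

4.24 m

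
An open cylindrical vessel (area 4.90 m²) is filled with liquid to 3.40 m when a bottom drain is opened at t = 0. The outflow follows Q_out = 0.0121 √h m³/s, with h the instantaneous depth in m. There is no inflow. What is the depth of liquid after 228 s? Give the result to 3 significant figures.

2.44 m

A dh/dt = −Q_out = −0.0121 √h.
∫ h^(−1/2) dh = −(0.0121/A) ∫ dt, giving 2√h = 2√h₀ − (0.0121/A) t.
√h = √3.40 − 0.0121·228/(2·4.90) = 1.8439 − 0.28151 = 1.5624.
h = 1.5624² = 2.4411 m.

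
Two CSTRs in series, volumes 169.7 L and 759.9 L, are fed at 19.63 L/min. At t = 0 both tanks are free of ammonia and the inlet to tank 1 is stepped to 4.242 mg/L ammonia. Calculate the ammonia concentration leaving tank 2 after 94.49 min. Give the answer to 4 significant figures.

Time constants: τᵢ = Vᵢ/Q for each well-mixed tank.
τ₁ = 169.7/19.63 = 8.64493 min; τ₂ = 759.9/19.63 = 38.7112 min.
Tank 1: C₁ = C_in(1 − e^(−t/τ₁)). Tank 2 (τ₁ ≠ τ₂): C₂ = C_in[1 − (τ₁ e^(−t/τ₁) − τ₂ e^(−t/τ₂))/(τ₁ − τ₂)].
At t = 94.49: e^(−t/τ₁) = 1.79108e-05, e^(−t/τ₂) = 0.0870826.
C₂ = 4.242·[1 − (8.64493·1.79108e-05 − 38.7112·0.0870826)/(-30.0662)] = 4.242·0.887884 = 3.76640 mg/L.

3.766 mg/L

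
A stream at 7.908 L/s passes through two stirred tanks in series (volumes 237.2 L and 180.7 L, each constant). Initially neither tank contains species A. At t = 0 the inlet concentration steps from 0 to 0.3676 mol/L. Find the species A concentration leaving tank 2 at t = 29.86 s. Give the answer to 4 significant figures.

Time constants: τᵢ = Vᵢ/Q for each well-mixed tank.
τ₁ = 237.2/7.908 = 29.9949 s; τ₂ = 180.7/7.908 = 22.8503 s.
Tank 1: C₁ = C_in(1 − e^(−t/τ₁)). Tank 2 (τ₁ ≠ τ₂): C₂ = C_in[1 − (τ₁ e^(−t/τ₁) − τ₂ e^(−t/τ₂))/(τ₁ − τ₂)].
At t = 29.86: e^(−t/τ₁) = 0.369538, e^(−t/τ₂) = 0.270694.
C₂ = 0.3676·[1 − (29.9949·0.369538 − 22.8503·0.270694)/(7.14466)] = 0.3676·0.314334 = 0.115549 mol/L.

0.1155 mol/L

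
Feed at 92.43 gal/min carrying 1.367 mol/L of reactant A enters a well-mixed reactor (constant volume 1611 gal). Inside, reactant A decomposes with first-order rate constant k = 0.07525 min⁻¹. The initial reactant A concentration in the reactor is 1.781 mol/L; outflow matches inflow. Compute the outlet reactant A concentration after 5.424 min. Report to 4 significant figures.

1.171 mol/L

Species balance: V dC/dt = Q C_in − Q C − k V C.
This is linear with rate a = Q/V + k = 0.132624 min⁻¹.
C_ss = Q C_in/(Q + kV) = 0.591375 mol/L; C(t) = C_ss + (C₀ − C_ss) e^(−a t).
C(5.424) = 0.591375 + (1.18963)·e^(−0.132624·5.424) = 0.591375 + (1.18963)·0.487067 = 1.17080 mol/L.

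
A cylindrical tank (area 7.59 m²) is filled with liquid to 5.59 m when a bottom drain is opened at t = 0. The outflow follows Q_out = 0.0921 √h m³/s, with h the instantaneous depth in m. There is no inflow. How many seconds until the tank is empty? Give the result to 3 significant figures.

390 s

With no inflow, A dh/dt = −0.0921 √h.
∫ h^(−1/2) dh = −(0.0921/A) ∫ dt, giving 2√h = 2√h₀ − (0.0921/A) t.
Tank is empty when √h = 0: t_empty = 2A√h₀/0.0921.
t_empty = 2·7.59·√5.59/0.0921 = 15.180·2.3643/0.0921 = 389.69 s.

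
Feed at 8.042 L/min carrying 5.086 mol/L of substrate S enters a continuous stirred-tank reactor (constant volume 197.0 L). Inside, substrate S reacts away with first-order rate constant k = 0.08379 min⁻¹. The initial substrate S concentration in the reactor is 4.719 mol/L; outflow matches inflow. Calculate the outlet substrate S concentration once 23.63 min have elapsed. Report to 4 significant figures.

1.827 mol/L

Accumulation = in − out − consumed: V dC/dt = Q C_in − Q C − k V C.
This is linear with rate a = Q/V + k = 0.124612 min⁻¹.
C_ss = Q C_in/(Q + kV) = 1.66615 mol/L; C(t) = C_ss + (C₀ − C_ss) e^(−a t).
C(23.63) = 1.66615 + (3.05285)·e^(−0.124612·23.63) = 1.66615 + (3.05285)·0.0526237 = 1.82680 mol/L.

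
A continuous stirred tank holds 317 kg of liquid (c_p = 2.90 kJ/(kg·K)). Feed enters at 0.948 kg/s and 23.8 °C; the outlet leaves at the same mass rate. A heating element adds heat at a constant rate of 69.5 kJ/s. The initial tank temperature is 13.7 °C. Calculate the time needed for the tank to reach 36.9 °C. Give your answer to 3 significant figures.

First-law balance (no shaft work): M c_p dT/dt = ṁ c_p (T_in − T) + 69.5.
τ = M/ṁ = 334.39 s; T_ss = T_in + Q̇/(ṁ c_p) = 49.080 °C.
T(t) = T_ss + (T₀ − T_ss) e^(−t/τ). Set T = 36.9:
e^(−t/τ) = (36.9 − 49.080)/(13.7 − 49.080) = 0.34426
t = −334.39 · ln(0.34426) = 356.57 s.

357 s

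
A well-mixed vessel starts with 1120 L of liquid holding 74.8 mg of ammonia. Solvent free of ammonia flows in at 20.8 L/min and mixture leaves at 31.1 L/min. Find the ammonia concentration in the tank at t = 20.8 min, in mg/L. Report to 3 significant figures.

Let m(t) be the amount of ammonia. Volume: V(t) = V₀ + (Q_in − Q_out) t = 1120 − 10.300 t; V(20.8) = 905.76 L.
Solute balance: dm/dt = 0 − Q_out C = −Q_out m/V(t).
Separate: dm/m = −Q_out dt/V(t) ⇒ ln(m/m₀) = −(Q_out/(Q_in−Q_out)) ln(V/V₀).
m = m₀ (V₀/V)^(Q_out/(Q_in−Q_out)) = 74.8 × (1120/905.76)^(-3.0194) = 39.400 mg.
C = m/V = 39.400/905.76 = 0.043499 mg/L.

0.0435 mg/L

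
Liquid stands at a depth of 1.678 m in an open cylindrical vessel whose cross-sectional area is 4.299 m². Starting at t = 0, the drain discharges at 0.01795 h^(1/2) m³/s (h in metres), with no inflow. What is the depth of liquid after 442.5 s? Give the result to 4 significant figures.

With no inflow, A dh/dt = −0.01795 √h.
∫ h^(−1/2) dh = −(0.01795/A) ∫ dt, giving 2√h = 2√h₀ − (0.01795/A) t.
√h = √1.678 − 0.01795·442.5/(2·4.299) = 1.29538 − 0.923805 = 0.371571.
h = 0.371571² = 0.138065 m.

0.1381 m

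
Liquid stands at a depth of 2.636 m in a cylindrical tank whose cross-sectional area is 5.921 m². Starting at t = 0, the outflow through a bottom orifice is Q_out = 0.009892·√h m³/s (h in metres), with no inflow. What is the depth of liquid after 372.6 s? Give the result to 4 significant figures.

1.722 m

With no inflow, A dh/dt = −0.009892 √h.
∫ h^(−1/2) dh = −(0.009892/A) ∫ dt, giving 2√h = 2√h₀ − (0.009892/A) t.
√h = √2.636 − 0.009892·372.6/(2·5.921) = 1.62358 − 0.311245 = 1.31233.
h = 1.31233² = 1.72221 m.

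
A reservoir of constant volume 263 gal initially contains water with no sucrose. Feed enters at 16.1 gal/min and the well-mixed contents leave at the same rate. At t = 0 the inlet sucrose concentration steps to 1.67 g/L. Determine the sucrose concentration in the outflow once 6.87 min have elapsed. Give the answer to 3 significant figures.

Transient balance on the dissolved component: V dC/dt = Q(C_in − C).
So dC/dt = (C_in − C)/τ with τ = V/Q = 263/16.1 = 16.335 min.
C approaches C_in exponentially: C(t) = C_in + (C₀ − C_in) e^(−t/τ).
C(6.87) = 1.67 + (0 − 1.67)·e^(−6.87/16.335) = 1.67 + (-1.6700)·0.65668 = 0.57334 g/L.

0.573 g/L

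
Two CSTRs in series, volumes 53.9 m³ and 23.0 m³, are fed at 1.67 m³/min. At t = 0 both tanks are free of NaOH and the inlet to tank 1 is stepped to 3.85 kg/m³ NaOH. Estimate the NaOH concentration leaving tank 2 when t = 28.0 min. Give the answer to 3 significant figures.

1.40 kg/m³

Time constants: τᵢ = Vᵢ/Q for each well-mixed tank.
τ₁ = 53.9/1.67 = 32.275 min; τ₂ = 23.0/1.67 = 13.772 min.
Tank 1: C₁ = C_in(1 − e^(−t/τ₁)). Tank 2 (τ₁ ≠ τ₂): C₂ = C_in[1 − (τ₁ e^(−t/τ₁) − τ₂ e^(−t/τ₂))/(τ₁ − τ₂)].
At t = 28.0: e^(−t/τ₁) = 0.41999, e^(−t/τ₂) = 0.13094.
C₂ = 3.85·[1 − (32.275·0.41999 − 13.772·0.13094)/(18.503)] = 3.85·0.36486 = 1.4047 kg/m³.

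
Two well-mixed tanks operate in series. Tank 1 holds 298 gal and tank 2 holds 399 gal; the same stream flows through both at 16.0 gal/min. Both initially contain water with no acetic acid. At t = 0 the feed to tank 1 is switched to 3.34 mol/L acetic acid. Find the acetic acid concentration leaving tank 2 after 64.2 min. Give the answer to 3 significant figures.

2.65 mol/L

Each tank obeys Vᵢ dCᵢ/dt = Q(Cᵢ₋₁ − Cᵢ), so τᵢ = Vᵢ/Q.
τ₁ = 298/16.0 = 18.625 min; τ₂ = 399/16.0 = 24.938 min.
Solving the cascade with C₁(0)=C₂(0)=0 gives C₂(t) = C_in[1 − (τ₁ e^(−t/τ₁) − τ₂ e^(−t/τ₂))/(τ₁ − τ₂)].
At t = 64.2: e^(−t/τ₁) = 0.031842, e^(−t/τ₂) = 0.076197.
C₂ = 3.34·[1 − (18.625·0.031842 − 24.938·0.076197)/(-6.3125)] = 3.34·0.79293 = 2.6484 mol/L.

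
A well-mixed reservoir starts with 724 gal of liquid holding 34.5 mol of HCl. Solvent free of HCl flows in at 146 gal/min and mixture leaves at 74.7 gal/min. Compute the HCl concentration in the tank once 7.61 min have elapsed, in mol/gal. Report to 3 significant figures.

0.0152 mol/gal

Let m(t) be the amount of HCl. Volume: V(t) = V₀ + (Q_in − Q_out) t = 724 + 71.300 t; V(7.61) = 1266.6 gal.
Species balance (pure solvent in): dm/dt = −Q_out · m/V(t).
dm/m = −Q_out dt/(V₀ + 71.300 t); integrating gives ln(m/m₀) = −(Q_out/(Q_in−Q_out)) ln(V/V₀).
m = m₀ (V₀/V)^(Q_out/(Q_in−Q_out)) = 34.5 × (724/1266.6)^(1.0477) = 19.202 mol.
C = m/V = 19.202/1266.6 = 0.015160 mol/gal.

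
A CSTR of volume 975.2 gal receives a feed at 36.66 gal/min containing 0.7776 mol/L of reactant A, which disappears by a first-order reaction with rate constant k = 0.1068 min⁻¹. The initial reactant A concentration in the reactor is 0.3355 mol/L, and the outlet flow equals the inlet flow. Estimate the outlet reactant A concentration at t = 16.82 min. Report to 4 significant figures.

Accumulation = in − out − consumed: V dC/dt = Q C_in − Q C − k V C.
This is linear with rate a = Q/V + k = 0.144392 min⁻¹.
C_ss = Q C_in/(Q + kV) = 0.202447 mol/L; C(t) = C_ss + (C₀ − C_ss) e^(−a t).
C(16.82) = 0.202447 + (0.133053)·e^(−0.144392·16.82) = 0.202447 + (0.133053)·0.0881533 = 0.214176 mol/L.

0.2142 mol/L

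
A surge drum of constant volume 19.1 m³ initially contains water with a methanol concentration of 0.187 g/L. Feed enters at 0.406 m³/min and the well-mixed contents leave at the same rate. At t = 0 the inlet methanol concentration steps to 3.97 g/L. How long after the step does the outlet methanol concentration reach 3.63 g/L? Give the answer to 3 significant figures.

113 min

Species balance: V dC/dt = Q(C_in − C) ⇒ τ = V/Q = 47.044 min.
C(t) = C_in + (C₀ − C_in) e^(−t/τ). Set C = 3.63 and solve for t:
e^(−t/τ) = (C − C_in)/(C₀ − C_in) = (3.63 − 3.97)/(0.187 − 3.97) = 0.089876
t = −τ ln(…) = 47.044 × 2.4093 = 113.35 min.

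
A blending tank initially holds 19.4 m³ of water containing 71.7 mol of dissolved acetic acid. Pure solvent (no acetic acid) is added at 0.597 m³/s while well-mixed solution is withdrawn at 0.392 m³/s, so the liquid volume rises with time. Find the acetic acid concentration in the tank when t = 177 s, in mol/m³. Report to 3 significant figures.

Total volume: dV/dt = Q_in − Q_out = 0.20500 m³/s, so V(t) = 19.4 + 0.20500 t and V(177) = 55.685 m³.
Species balance (pure solvent in): dm/dt = −Q_out · m/V(t).
dm/m = −Q_out dt/(V₀ + 0.20500 t); integrating gives ln(m/m₀) = −(Q_out/(Q_in−Q_out)) ln(V/V₀).
m = m₀ (V₀/V)^(Q_out/(Q_in−Q_out)) = 71.7 × (19.4/55.685)^(1.9122) = 9.5467 mol.
C = m/V = 9.5467/55.685 = 0.17144 mol/m³.

0.171 mol/m³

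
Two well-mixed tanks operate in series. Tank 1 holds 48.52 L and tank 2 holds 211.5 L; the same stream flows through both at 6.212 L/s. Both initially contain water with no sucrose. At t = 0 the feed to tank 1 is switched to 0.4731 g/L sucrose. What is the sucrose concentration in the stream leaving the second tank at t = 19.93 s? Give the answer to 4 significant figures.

0.1422 g/L

Each tank obeys Vᵢ dCᵢ/dt = Q(Cᵢ₋₁ − Cᵢ), so τᵢ = Vᵢ/Q.
τ₁ = 48.52/6.212 = 7.81069 s; τ₂ = 211.5/6.212 = 34.0470 s.
Solving the cascade with C₁(0)=C₂(0)=0 gives C₂(t) = C_in[1 − (τ₁ e^(−t/τ₁) − τ₂ e^(−t/τ₂))/(τ₁ − τ₂)].
At t = 19.93: e^(−t/τ₁) = 0.0779544, e^(−t/τ₂) = 0.556901.
C₂ = 0.4731·[1 − (7.81069·0.0779544 − 34.0470·0.556901)/(-26.2363)] = 0.4731·0.300514 = 0.142173 g/L.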